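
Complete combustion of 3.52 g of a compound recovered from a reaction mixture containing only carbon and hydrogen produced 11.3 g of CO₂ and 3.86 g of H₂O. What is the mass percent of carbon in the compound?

87.6%

mol C = 11.3 g CO₂ ÷ 44.009 g/mol = 0.2568 mol
mol H = 2 × 3.86 g H₂O ÷ 18.015 g/mol = 0.4285 mol
mass % C = 3.084 g ÷ 3.52 g × 100%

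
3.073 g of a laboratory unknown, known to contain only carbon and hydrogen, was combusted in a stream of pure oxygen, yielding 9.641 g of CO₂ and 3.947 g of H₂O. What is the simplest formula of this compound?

CH2

mol C = 9.641 g CO₂ ÷ 44.009 g/mol = 0.21907 mol
mol H = 2 × 3.947 g H₂O ÷ 18.015 g/mol = 0.43819 mol
Divide by the smallest (0.21907 mol): C 1.000, H 2.000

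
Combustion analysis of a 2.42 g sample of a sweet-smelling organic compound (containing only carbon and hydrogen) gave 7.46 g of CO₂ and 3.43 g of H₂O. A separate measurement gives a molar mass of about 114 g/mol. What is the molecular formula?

mol C = 7.46 g CO₂ ÷ 44.009 g/mol = 0.1695 mol
mol H = 2 × 3.43 g H₂O ÷ 18.015 g/mol = 0.3808 mol
Divide by the smallest (0.1695 mol): C 1.000, H 2.246
Multiplying each by 4 gives whole numbers: C 4.00, H 8.99
Empirical formula: C4H9
Empirical-formula mass = 57.12 g/mol; 114 ÷ 57.12 ≈ 2, so the molecular formula is C8H18.

C8H18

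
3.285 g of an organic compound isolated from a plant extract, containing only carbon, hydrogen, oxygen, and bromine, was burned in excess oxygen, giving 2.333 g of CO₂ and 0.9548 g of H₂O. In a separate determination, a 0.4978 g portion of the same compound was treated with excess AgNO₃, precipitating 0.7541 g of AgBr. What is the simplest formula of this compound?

C2H4BrO

mol C = 2.333 g CO₂ ÷ 44.009 g/mol = 0.053012 mol
mol H = 2 × 0.9548 g H₂O ÷ 18.015 g/mol = 0.10600 mol
From the AgBr data: mol Br per gram of compound = (0.7541 ÷ 187.772) ÷ 0.4978 = 0.0080676 mol/g, so in the 3.285 g combustion sample mol Br = 0.026502 mol
mass O = 3.285 − (0.63673 + 0.10685 + 2.1176) = 0.42381 g → mol O = 0.42381 ÷ 15.999 = 0.026490 mol
Divide by the smallest (0.026490 mol): C 2.001, H 4.002, Br 1.000, O 1.000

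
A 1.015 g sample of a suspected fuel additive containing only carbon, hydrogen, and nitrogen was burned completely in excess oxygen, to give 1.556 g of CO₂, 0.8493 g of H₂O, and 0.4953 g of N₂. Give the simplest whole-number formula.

mol C = 1.556 g CO₂ ÷ 44.009 g/mol = 0.035356 mol
mol H = 2 × 0.8493 g H₂O ÷ 18.015 g/mol = 0.094288 mol
mol N = 2 × 0.4953 g N₂ ÷ 28.014 g/mol = 0.035361 mol
Divide by the smallest (0.035356 mol): C 1.000, H 2.667, N 1.000
Multiplying each by 3 gives whole numbers: C 3.00, H 8.00, N 3.00

C3H8N3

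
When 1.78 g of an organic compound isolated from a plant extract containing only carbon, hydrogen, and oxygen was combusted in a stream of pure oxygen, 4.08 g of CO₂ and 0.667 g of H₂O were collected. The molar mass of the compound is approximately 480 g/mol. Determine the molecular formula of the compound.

C25H20O10

mol C = 4.08 g CO₂ ÷ 44.009 g/mol = 0.09271 mol
mol H = 2 × 0.667 g H₂O ÷ 18.015 g/mol = 0.07405 mol
mass O = 1.78 − (1.114 + 0.07464) = 0.5918 g → mol O = 0.5918 ÷ 15.999 = 0.03699 mol
Divide by the smallest (0.03699 mol): C 2.506, H 2.002, O 1.000
Multiplying each by 2 gives whole numbers: C 5.01, H 4.00, O 2.00
Empirical formula: C5H4O2
Empirical-formula mass = 96.08 g/mol; 480 ÷ 96.08 ≈ 5, so the molecular formula is C25H20O10.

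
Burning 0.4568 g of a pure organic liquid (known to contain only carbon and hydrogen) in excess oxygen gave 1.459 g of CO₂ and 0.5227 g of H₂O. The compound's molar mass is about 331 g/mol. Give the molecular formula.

mol C = 1.459 g CO₂ ÷ 44.009 g/mol = 0.033152 mol
mol H = 2 × 0.5227 g H₂O ÷ 18.015 g/mol = 0.058029 mol
Divide by the smallest (0.033152 mol): C 1.000, H 1.750
Multiplying each by 4 gives whole numbers: C 4.00, H 7.00
Empirical formula: C4H7
Empirical-formula mass = 55.10 g/mol; 331 ÷ 55.10 ≈ 6, so the molecular formula is C24H42.

C24H42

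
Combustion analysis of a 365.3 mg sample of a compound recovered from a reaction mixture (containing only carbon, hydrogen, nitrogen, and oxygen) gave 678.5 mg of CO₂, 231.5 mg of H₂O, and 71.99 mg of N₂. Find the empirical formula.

C3H5NO

mol C = 0.6785 g CO₂ ÷ 44.009 g/mol = 0.015417 mol
mol H = 2 × 0.2315 g H₂O ÷ 18.015 g/mol = 0.025701 mol
mol N = 2 × 0.07199 g N₂ ÷ 28.014 g/mol = 0.0051396 mol
mass O = 0.3653 − (0.18518 + 0.025906 + 0.071990) = 0.082226 g → mol O = 0.082226 ÷ 15.999 = 0.0051395 mol
Divide by the smallest (0.0051395 mol): C 3.000, H 5.001, N 1.000, O 1.000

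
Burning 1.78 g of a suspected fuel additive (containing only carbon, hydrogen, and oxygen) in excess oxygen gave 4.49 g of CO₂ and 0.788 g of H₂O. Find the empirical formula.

C7H6O2

mol C = 4.49 g CO₂ ÷ 44.009 g/mol = 0.1020 mol
mol H = 2 × 0.788 g H₂O ÷ 18.015 g/mol = 0.08748 mol
mass O = 1.78 − (1.225 + 0.08818) = 0.4664 g → mol O = 0.4664 ÷ 15.999 = 0.02915 mol
Divide by the smallest (0.02915 mol): C 3.500, H 3.001, O 1.000
Multiplying each by 2 gives whole numbers: C 7.00, H 6.00, O 2.00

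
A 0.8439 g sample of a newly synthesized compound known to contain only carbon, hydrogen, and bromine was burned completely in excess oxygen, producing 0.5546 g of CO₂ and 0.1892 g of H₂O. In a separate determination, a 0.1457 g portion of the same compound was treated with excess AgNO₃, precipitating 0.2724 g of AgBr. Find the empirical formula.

C3H5Br2

mol C = 0.5546 g CO₂ ÷ 44.009 g/mol = 0.012602 mol
mol H = 2 × 0.1892 g H₂O ÷ 18.015 g/mol = 0.021005 mol
From the AgBr data: mol Br per gram of compound = (0.2724 ÷ 187.772) ÷ 0.1457 = 0.0099567 mol/g, so in the 0.8439 g combustion sample mol Br = 0.0084025 mol
Divide by the smallest (0.0084025 mol): C 1.500, H 2.500, Br 1.000
Multiplying each by 2 gives whole numbers: C 3.00, H 5.00, Br 2.00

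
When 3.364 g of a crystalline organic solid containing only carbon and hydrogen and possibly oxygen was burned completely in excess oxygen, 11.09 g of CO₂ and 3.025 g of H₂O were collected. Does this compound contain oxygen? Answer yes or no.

mol C = 11.09 g CO₂ ÷ 44.009 g/mol = 0.25199 mol
mol H = 2 × 3.025 g H₂O ÷ 18.015 g/mol = 0.33583 mol
C and H together account for 3.3652 g — essentially the entire 3.364 g sample — so the compound contains no oxygen.

no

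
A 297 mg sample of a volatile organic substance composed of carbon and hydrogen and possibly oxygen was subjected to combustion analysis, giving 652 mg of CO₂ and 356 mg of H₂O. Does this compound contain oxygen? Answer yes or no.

mol C = 0.652 g CO₂ ÷ 44.009 g/mol = 0.01482 mol
mol H = 2 × 0.356 g H₂O ÷ 18.015 g/mol = 0.03952 mol
C and H account for only 0.2178 g of the 0.297 g sample; the remaining 0.07922 g must be oxygen.

yes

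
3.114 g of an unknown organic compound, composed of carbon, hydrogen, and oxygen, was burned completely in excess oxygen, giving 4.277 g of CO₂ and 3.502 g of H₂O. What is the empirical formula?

CH4O

mol C = 4.277 g CO₂ ÷ 44.009 g/mol = 0.097185 mol
mol H = 2 × 3.502 g H₂O ÷ 18.015 g/mol = 0.38879 mol
mass O = 3.114 − (1.1673 + 0.39190) = 1.5548 g → mol O = 1.5548 ÷ 15.999 = 0.097182 mol
Divide by the smallest (0.097182 mol): C 1.000, H 4.001, O 1.000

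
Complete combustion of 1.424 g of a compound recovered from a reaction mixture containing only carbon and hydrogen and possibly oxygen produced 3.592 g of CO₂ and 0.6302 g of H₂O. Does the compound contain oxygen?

yes

mol C = 3.592 g CO₂ ÷ 44.009 g/mol = 0.081620 mol
mol H = 2 × 0.6302 g H₂O ÷ 18.015 g/mol = 0.069964 mol
C and H account for only 1.0509 g of the 1.424 g sample; the remaining 0.37314 g must be oxygen.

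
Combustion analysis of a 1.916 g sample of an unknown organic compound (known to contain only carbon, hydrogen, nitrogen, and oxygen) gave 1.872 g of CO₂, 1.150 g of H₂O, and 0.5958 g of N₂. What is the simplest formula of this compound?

mol C = 1.872 g CO₂ ÷ 44.009 g/mol = 0.042537 mol
mol H = 2 × 1.150 g H₂O ÷ 18.015 g/mol = 0.12767 mol
mol N = 2 × 0.5958 g N₂ ÷ 28.014 g/mol = 0.042536 mol
mass O = 1.916 − (0.51091 + 0.12869 + 0.59580) = 0.68060 g → mol O = 0.68060 ÷ 15.999 = 0.042540 mol
Divide by the smallest (0.042536 mol): C 1.000, H 3.001, N 1.000, O 1.000

CH3NO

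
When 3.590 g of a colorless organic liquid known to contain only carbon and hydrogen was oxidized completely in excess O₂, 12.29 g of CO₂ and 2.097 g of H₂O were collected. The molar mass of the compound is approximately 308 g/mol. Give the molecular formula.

C24H20

mol C = 12.29 g CO₂ ÷ 44.009 g/mol = 0.27926 mol
mol H = 2 × 2.097 g H₂O ÷ 18.015 g/mol = 0.23281 mol
Divide by the smallest (0.23281 mol): C 1.200, H 1.000
Multiplying each by 5 gives whole numbers: C 6.00, H 5.00
Empirical formula: C6H5
Empirical-formula mass = 77.11 g/mol; 308 ÷ 77.11 ≈ 4, so the molecular formula is C24H20.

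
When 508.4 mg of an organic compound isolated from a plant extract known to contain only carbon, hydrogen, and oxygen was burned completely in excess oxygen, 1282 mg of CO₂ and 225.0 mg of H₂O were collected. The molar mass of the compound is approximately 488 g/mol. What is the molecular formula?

mol C = 1.282 g CO₂ ÷ 44.009 g/mol = 0.029130 mol
mol H = 2 × 0.2250 g H₂O ÷ 18.015 g/mol = 0.024979 mol
mass O = 0.5084 − (0.34989 + 0.025179) = 0.13334 g → mol O = 0.13334 ÷ 15.999 = 0.0083340 mol
Divide by the smallest (0.0083340 mol): C 3.495, H 2.997, O 1.000
Multiplying each by 2 gives whole numbers: C 6.99, H 5.99, O 2.00
Empirical formula: C7H6O2
Empirical-formula mass = 122.12 g/mol; 488 ÷ 122.12 ≈ 4, so the molecular formula is C28H24O8.

C28H24O8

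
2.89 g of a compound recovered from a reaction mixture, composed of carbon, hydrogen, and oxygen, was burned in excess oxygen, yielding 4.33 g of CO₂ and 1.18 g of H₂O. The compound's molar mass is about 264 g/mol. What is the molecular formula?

C9H12O9

mol C = 4.33 g CO₂ ÷ 44.009 g/mol = 0.09839 mol
mol H = 2 × 1.18 g H₂O ÷ 18.015 g/mol = 0.1310 mol
mass O = 2.89 − (1.182 + 0.1320) = 1.576 g → mol O = 1.576 ÷ 15.999 = 0.09852 mol
Divide by the smallest (0.09839 mol): C 1.000, H 1.331, O 1.001
Multiplying each by 3 gives whole numbers: C 3.00, H 3.99, O 3.00
Empirical formula: C3H4O3
Empirical-formula mass = 88.06 g/mol; 264 ÷ 88.06 ≈ 3, so the molecular formula is C9H12O9.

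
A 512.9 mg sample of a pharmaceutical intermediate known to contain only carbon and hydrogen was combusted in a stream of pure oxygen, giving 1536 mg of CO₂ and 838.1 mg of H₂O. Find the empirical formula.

C3H8

mol C = 1.536 g CO₂ ÷ 44.009 g/mol = 0.034902 mol
mol H = 2 × 0.8381 g H₂O ÷ 18.015 g/mol = 0.093045 mol
Divide by the smallest (0.034902 mol): C 1.000, H 2.666
Multiplying each by 3 gives whole numbers: C 3.00, H 8.00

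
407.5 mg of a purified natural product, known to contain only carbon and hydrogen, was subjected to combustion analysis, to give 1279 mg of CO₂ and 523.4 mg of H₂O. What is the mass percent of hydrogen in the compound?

14.37%

mol C = 1.279 g CO₂ ÷ 44.009 g/mol = 0.029062 mol
mol H = 2 × 0.5234 g H₂O ÷ 18.015 g/mol = 0.058107 mol
mass % H = 0.058572 g ÷ 0.4075 g × 100%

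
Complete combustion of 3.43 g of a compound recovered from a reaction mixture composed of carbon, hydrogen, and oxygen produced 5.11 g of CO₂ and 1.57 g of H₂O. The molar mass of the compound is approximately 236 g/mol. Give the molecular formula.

C8H12O8

mol C = 5.11 g CO₂ ÷ 44.009 g/mol = 0.1161 mol
mol H = 2 × 1.57 g H₂O ÷ 18.015 g/mol = 0.1743 mol
mass O = 3.43 − (1.395 + 0.1757) = 1.860 g → mol O = 1.860 ÷ 15.999 = 0.1162 mol
Divide by the smallest (0.1161 mol): C 1.000, H 1.501, O 1.001
Multiplying each by 2 gives whole numbers: C 2.00, H 3.00, O 2.00
Empirical formula: C2H3O2
Empirical-formula mass = 59.04 g/mol; 236 ÷ 59.04 ≈ 4, so the molecular formula is C8H12O8.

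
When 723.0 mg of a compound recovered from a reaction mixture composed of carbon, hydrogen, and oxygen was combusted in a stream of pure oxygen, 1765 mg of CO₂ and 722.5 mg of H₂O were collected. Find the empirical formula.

C4H8O

mol C = 1.765 g CO₂ ÷ 44.009 g/mol = 0.040105 mol
mol H = 2 × 0.7225 g H₂O ÷ 18.015 g/mol = 0.080211 mol
mass O = 0.7230 − (0.48171 + 0.080853) = 0.16044 g → mol O = 0.16044 ÷ 15.999 = 0.010028 mol
Divide by the smallest (0.010028 mol): C 3.999, H 7.999, O 1.000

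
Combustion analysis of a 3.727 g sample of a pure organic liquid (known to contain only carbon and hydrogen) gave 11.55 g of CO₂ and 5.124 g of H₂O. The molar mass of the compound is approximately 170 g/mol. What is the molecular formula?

C12H26

mol C = 11.55 g CO₂ ÷ 44.009 g/mol = 0.26245 mol
mol H = 2 × 5.124 g H₂O ÷ 18.015 g/mol = 0.56886 mol
Divide by the smallest (0.26245 mol): C 1.000, H 2.168
Multiplying each by 6 gives whole numbers: C 6.00, H 13.01
Empirical formula: C6H13
Empirical-formula mass = 85.17 g/mol; 170 ÷ 85.17 ≈ 2, so the molecular formula is C12H26.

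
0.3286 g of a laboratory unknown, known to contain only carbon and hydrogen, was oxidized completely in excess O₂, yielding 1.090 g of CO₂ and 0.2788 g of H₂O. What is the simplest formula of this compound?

mol C = 1.090 g CO₂ ÷ 44.009 g/mol = 0.024768 mol
mol H = 2 × 0.2788 g H₂O ÷ 18.015 g/mol = 0.030952 mol
Divide by the smallest (0.024768 mol): C 1.000, H 1.250
Multiplying each by 4 gives whole numbers: C 4.00, H 5.00

C4H5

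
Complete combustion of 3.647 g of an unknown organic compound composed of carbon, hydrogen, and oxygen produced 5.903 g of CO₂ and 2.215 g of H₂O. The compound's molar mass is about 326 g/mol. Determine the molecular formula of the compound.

C12H22O10

mol C = 5.903 g CO₂ ÷ 44.009 g/mol = 0.13413 mol
mol H = 2 × 2.215 g H₂O ÷ 18.015 g/mol = 0.24591 mol
mass O = 3.647 − (1.6111 + 0.24787) = 1.7881 g → mol O = 1.7881 ÷ 15.999 = 0.11176 mol
Divide by the smallest (0.11176 mol): C 1.200, H 2.200, O 1.000
Multiplying each by 5 gives whole numbers: C 6.00, H 11.00, O 5.00
Empirical formula: C6H11O5
Empirical-formula mass = 163.15 g/mol; 326 ÷ 163.15 ≈ 2, so the molecular formula is C12H22O10.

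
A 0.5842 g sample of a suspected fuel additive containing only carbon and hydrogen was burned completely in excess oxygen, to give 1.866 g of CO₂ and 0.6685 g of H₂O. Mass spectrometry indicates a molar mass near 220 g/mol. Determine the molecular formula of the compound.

C16H28

mol C = 1.866 g CO₂ ÷ 44.009 g/mol = 0.042400 mol
mol H = 2 × 0.6685 g H₂O ÷ 18.015 g/mol = 0.074216 mol
Divide by the smallest (0.042400 mol): C 1.000, H 1.750
Multiplying each by 4 gives whole numbers: C 4.00, H 7.00
Empirical formula: C4H7
Empirical-formula mass = 55.10 g/mol; 220 ÷ 55.10 ≈ 4, so the molecular formula is C16H28.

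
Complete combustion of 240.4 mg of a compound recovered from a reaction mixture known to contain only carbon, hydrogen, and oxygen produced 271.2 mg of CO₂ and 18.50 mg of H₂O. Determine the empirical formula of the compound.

C3HO5

mol C = 0.2712 g CO₂ ÷ 44.009 g/mol = 0.0061624 mol
mol H = 2 × 0.01850 g H₂O ÷ 18.015 g/mol = 0.0020538 mol
mass O = 0.2404 − (0.074016 + 0.0020703) = 0.16431 g → mol O = 0.16431 ÷ 15.999 = 0.010270 mol
Divide by the smallest (0.0020538 mol): C 3.000, H 1.000, O 5.000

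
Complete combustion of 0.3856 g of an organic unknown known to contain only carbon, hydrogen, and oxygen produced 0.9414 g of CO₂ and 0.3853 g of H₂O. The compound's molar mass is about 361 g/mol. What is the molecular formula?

mol C = 0.9414 g CO₂ ÷ 44.009 g/mol = 0.021391 mol
mol H = 2 × 0.3853 g H₂O ÷ 18.015 g/mol = 0.042775 mol
mass O = 0.3856 − (0.25693 + 0.043118) = 0.085554 g → mol O = 0.085554 ÷ 15.999 = 0.0053475 mol
Divide by the smallest (0.0053475 mol): C 4.000, H 7.999, O 1.000
Empirical formula: C4H8O
Empirical-formula mass = 72.11 g/mol; 361 ÷ 72.11 ≈ 5, so the molecular formula is C20H40O5.

C20H40O5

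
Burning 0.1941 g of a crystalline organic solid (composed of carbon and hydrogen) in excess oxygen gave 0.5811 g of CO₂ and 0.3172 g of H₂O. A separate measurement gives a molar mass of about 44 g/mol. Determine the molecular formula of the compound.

C3H8

mol C = 0.5811 g CO₂ ÷ 44.009 g/mol = 0.013204 mol
mol H = 2 × 0.3172 g H₂O ÷ 18.015 g/mol = 0.035215 mol
Divide by the smallest (0.013204 mol): C 1.000, H 2.667
Multiplying each by 3 gives whole numbers: C 3.00, H 8.00
Empirical formula: C3H8
Empirical-formula mass = 44.10 g/mol; 44 ÷ 44.10 ≈ 1, so the molecular formula is C3H8.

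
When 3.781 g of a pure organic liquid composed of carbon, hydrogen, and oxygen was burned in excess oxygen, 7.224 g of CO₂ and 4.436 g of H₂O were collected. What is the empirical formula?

mol C = 7.224 g CO₂ ÷ 44.009 g/mol = 0.16415 mol
mol H = 2 × 4.436 g H₂O ÷ 18.015 g/mol = 0.49248 mol
mass O = 3.781 − (1.9716 + 0.49642) = 1.3130 g → mol O = 1.3130 ÷ 15.999 = 0.082067 mol
Divide by the smallest (0.082067 mol): C 2.000, H 6.001, O 1.000

C2H6O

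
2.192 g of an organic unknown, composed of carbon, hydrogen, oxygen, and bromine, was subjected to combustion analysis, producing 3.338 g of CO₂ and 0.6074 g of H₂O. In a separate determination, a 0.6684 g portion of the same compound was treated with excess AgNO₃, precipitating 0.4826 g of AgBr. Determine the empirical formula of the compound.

C9H8BrO4

mol C = 3.338 g CO₂ ÷ 44.009 g/mol = 0.075848 mol
mol H = 2 × 0.6074 g H₂O ÷ 18.015 g/mol = 0.067433 mol
From the AgBr data: mol Br per gram of compound = (0.4826 ÷ 187.772) ÷ 0.6684 = 0.0038452 mol/g, so in the 2.192 g combustion sample mol Br = 0.0084287 mol
mass O = 2.192 − (0.91101 + 0.067972 + 0.67349) = 0.53953 g → mol O = 0.53953 ÷ 15.999 = 0.033723 mol
Divide by the smallest (0.0084287 mol): C 8.999, H 8.000, Br 1.000, O 4.001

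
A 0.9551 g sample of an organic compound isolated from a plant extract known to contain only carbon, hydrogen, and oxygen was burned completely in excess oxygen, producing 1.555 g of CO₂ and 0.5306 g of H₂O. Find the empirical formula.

C6H10O5

mol C = 1.555 g CO₂ ÷ 44.009 g/mol = 0.035334 mol
mol H = 2 × 0.5306 g H₂O ÷ 18.015 g/mol = 0.058906 mol
mass O = 0.9551 − (0.42439 + 0.059378) = 0.47133 g → mol O = 0.47133 ÷ 15.999 = 0.029460 mol
Divide by the smallest (0.029460 mol): C 1.199, H 2.000, O 1.000
Multiplying each by 5 gives whole numbers: C 6.00, H 10.00, O 5.00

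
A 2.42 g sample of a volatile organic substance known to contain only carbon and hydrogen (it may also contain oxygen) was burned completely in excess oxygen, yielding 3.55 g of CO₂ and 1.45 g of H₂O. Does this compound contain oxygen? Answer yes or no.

yes

mol C = 3.55 g CO₂ ÷ 44.009 g/mol = 0.08067 mol
mol H = 2 × 1.45 g H₂O ÷ 18.015 g/mol = 0.1610 mol
C and H account for only 1.131 g of the 2.42 g sample; the remaining 1.289 g must be oxygen.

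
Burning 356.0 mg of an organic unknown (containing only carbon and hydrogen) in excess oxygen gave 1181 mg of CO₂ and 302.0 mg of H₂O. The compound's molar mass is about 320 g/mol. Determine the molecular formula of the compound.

C24H30

mol C = 1.181 g CO₂ ÷ 44.009 g/mol = 0.026835 mol
mol H = 2 × 0.3020 g H₂O ÷ 18.015 g/mol = 0.033528 mol
Divide by the smallest (0.026835 mol): C 1.000, H 1.249
Multiplying each by 4 gives whole numbers: C 4.00, H 5.00
Empirical formula: C4H5
Empirical-formula mass = 53.08 g/mol; 320 ÷ 53.08 ≈ 6, so the molecular formula is C24H30.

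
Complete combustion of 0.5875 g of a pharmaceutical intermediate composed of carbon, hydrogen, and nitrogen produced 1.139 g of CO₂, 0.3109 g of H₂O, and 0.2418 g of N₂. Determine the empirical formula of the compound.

C3H4N2

mol C = 1.139 g CO₂ ÷ 44.009 g/mol = 0.025881 mol
mol H = 2 × 0.3109 g H₂O ÷ 18.015 g/mol = 0.034516 mol
mol N = 2 × 0.2418 g N₂ ÷ 28.014 g/mol = 0.017263 mol
Divide by the smallest (0.017263 mol): C 1.499, H 1.999, N 1.000
Multiplying each by 2 gives whole numbers: C 3.00, H 4.00, N 2.00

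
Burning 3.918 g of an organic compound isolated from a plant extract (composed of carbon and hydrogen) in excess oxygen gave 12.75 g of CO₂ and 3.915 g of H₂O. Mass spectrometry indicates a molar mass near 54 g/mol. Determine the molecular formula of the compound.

mol C = 12.75 g CO₂ ÷ 44.009 g/mol = 0.28971 mol
mol H = 2 × 3.915 g H₂O ÷ 18.015 g/mol = 0.43464 mol
Divide by the smallest (0.28971 mol): C 1.000, H 1.500
Multiplying each by 2 gives whole numbers: C 2.00, H 3.00
Empirical formula: C2H3
Empirical-formula mass = 27.05 g/mol; 54 ÷ 27.05 ≈ 2, so the molecular formula is C4H6.

C4H6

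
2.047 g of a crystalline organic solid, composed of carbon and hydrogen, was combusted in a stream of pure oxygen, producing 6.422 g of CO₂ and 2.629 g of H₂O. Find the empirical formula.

mol C = 6.422 g CO₂ ÷ 44.009 g/mol = 0.14592 mol
mol H = 2 × 2.629 g H₂O ÷ 18.015 g/mol = 0.29187 mol
Divide by the smallest (0.14592 mol): C 1.000, H 2.000

CH2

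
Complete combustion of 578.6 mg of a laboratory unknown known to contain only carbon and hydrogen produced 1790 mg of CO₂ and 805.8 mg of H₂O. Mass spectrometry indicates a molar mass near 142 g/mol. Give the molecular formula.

mol C = 1.790 g CO₂ ÷ 44.009 g/mol = 0.040673 mol
mol H = 2 × 0.8058 g H₂O ÷ 18.015 g/mol = 0.089459 mol
Divide by the smallest (0.040673 mol): C 1.000, H 2.199
Multiplying each by 5 gives whole numbers: C 5.00, H 11.00
Empirical formula: C5H11
Empirical-formula mass = 71.14 g/mol; 142 ÷ 71.14 ≈ 2, so the molecular formula is C10H22.

C10H22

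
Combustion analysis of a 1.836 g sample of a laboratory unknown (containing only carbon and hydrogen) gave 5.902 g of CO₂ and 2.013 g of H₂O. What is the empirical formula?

mol C = 5.902 g CO₂ ÷ 44.009 g/mol = 0.13411 mol
mol H = 2 × 2.013 g H₂O ÷ 18.015 g/mol = 0.22348 mol
Divide by the smallest (0.13411 mol): C 1.000, H 1.666
Multiplying each by 3 gives whole numbers: C 3.00, H 5.00

C3H5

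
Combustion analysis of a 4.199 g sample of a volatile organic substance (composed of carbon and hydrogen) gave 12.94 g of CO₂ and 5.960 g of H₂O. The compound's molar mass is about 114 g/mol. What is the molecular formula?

C8H18

mol C = 12.94 g CO₂ ÷ 44.009 g/mol = 0.29403 mol
mol H = 2 × 5.960 g H₂O ÷ 18.015 g/mol = 0.66167 mol
Divide by the smallest (0.29403 mol): C 1.000, H 2.250
Multiplying each by 4 gives whole numbers: C 4.00, H 9.00
Empirical formula: C4H9
Empirical-formula mass = 57.12 g/mol; 114 ÷ 57.12 ≈ 2, so the molecular formula is C8H18.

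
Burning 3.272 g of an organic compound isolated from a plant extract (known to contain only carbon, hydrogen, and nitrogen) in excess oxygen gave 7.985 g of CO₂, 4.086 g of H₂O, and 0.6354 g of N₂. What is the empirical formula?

C4H10N

mol C = 7.985 g CO₂ ÷ 44.009 g/mol = 0.18144 mol
mol H = 2 × 4.086 g H₂O ÷ 18.015 g/mol = 0.45362 mol
mol N = 2 × 0.6354 g N₂ ÷ 28.014 g/mol = 0.045363 mol
Divide by the smallest (0.045363 mol): C 4.000, H 10.000, N 1.000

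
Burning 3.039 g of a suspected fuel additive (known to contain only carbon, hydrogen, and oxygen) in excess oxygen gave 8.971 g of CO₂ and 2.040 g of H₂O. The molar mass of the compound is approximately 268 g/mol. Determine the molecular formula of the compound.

C18H20O2

mol C = 8.971 g CO₂ ÷ 44.009 g/mol = 0.20384 mol
mol H = 2 × 2.040 g H₂O ÷ 18.015 g/mol = 0.22648 mol
mass O = 3.039 − (2.4484 + 0.22829) = 0.36233 g → mol O = 0.36233 ÷ 15.999 = 0.022647 mol
Divide by the smallest (0.022647 mol): C 9.001, H 10.000, O 1.000
Empirical formula: C9H10O
Empirical-formula mass = 134.18 g/mol; 268 ÷ 134.18 ≈ 2, so the molecular formula is C18H20O2.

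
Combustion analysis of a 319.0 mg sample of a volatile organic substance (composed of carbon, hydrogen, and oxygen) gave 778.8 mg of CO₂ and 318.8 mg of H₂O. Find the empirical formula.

C4H8O

mol C = 0.7788 g CO₂ ÷ 44.009 g/mol = 0.017696 mol
mol H = 2 × 0.3188 g H₂O ÷ 18.015 g/mol = 0.035393 mol
mass O = 0.3190 − (0.21255 + 0.035676) = 0.070773 g → mol O = 0.070773 ÷ 15.999 = 0.0044236 mol
Divide by the smallest (0.0044236 mol): C 4.000, H 8.001, O 1.000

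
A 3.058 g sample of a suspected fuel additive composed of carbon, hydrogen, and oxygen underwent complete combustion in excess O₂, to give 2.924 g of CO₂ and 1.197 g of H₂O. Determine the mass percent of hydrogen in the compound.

4.38%

mol C = 2.924 g CO₂ ÷ 44.009 g/mol = 0.066441 mol
mol H = 2 × 1.197 g H₂O ÷ 18.015 g/mol = 0.13289 mol
mass O = 3.058 − (0.79802 + 0.13395) = 2.1260 g → mol O = 2.1260 ÷ 15.999 = 0.13288 mol
mass % H = 0.13395 g ÷ 3.058 g × 100%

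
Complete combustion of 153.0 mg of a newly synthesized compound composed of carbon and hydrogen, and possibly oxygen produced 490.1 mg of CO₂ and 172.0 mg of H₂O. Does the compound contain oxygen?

no

mol C = 0.4901 g CO₂ ÷ 44.009 g/mol = 0.011136 mol
mol H = 2 × 0.1720 g H₂O ÷ 18.015 g/mol = 0.019095 mol
C and H together account for 0.15301 g — essentially the entire 0.1530 g sample — so the compound contains no oxygen.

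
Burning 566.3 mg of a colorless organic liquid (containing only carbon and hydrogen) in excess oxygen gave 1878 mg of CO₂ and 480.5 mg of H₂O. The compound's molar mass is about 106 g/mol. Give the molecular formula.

C8H10

mol C = 1.878 g CO₂ ÷ 44.009 g/mol = 0.042673 mol
mol H = 2 × 0.4805 g H₂O ÷ 18.015 g/mol = 0.053344 mol
Divide by the smallest (0.042673 mol): C 1.000, H 1.250
Multiplying each by 4 gives whole numbers: C 4.00, H 5.00
Empirical formula: C4H5
Empirical-formula mass = 53.08 g/mol; 106 ÷ 53.08 ≈ 2, so the molecular formula is C8H10.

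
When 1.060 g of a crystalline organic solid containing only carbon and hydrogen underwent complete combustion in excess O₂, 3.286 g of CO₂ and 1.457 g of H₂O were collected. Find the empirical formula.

mol C = 3.286 g CO₂ ÷ 44.009 g/mol = 0.074667 mol
mol H = 2 × 1.457 g H₂O ÷ 18.015 g/mol = 0.16175 mol
Divide by the smallest (0.074667 mol): C 1.000, H 2.166
Multiplying each by 6 gives whole numbers: C 6.00, H 13.00

C6H13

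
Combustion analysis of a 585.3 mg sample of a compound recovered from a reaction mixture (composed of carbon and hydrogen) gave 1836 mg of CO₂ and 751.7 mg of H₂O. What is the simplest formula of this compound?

CH2

mol C = 1.836 g CO₂ ÷ 44.009 g/mol = 0.041719 mol
mol H = 2 × 0.7517 g H₂O ÷ 18.015 g/mol = 0.083453 mol
Divide by the smallest (0.041719 mol): C 1.000, H 2.000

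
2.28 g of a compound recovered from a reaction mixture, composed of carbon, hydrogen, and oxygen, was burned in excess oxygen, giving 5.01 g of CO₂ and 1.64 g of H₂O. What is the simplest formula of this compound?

mol C = 5.01 g CO₂ ÷ 44.009 g/mol = 0.1138 mol
mol H = 2 × 1.64 g H₂O ÷ 18.015 g/mol = 0.1821 mol
mass O = 2.28 − (1.367 + 0.1835) = 0.7291 g → mol O = 0.7291 ÷ 15.999 = 0.04557 mol
Divide by the smallest (0.04557 mol): C 2.498, H 3.995, O 1.000
Multiplying each by 2 gives whole numbers: C 5.00, H 7.99, O 2.00

C5H8O2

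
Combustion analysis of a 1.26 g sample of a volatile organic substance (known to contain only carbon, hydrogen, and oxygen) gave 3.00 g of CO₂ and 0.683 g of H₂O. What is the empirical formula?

C9H10O3

mol C = 3.00 g CO₂ ÷ 44.009 g/mol = 0.06817 mol
mol H = 2 × 0.683 g H₂O ÷ 18.015 g/mol = 0.07583 mol
mass O = 1.26 − (0.8188 + 0.07643) = 0.3648 g → mol O = 0.3648 ÷ 15.999 = 0.02280 mol
Divide by the smallest (0.02280 mol): C 2.990, H 3.325, O 1.000
Multiplying each by 3 gives whole numbers: C 8.97, H 9.98, O 3.00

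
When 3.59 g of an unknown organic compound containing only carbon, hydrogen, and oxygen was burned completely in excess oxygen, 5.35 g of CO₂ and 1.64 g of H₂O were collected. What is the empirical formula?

mol C = 5.35 g CO₂ ÷ 44.009 g/mol = 0.1216 mol
mol H = 2 × 1.64 g H₂O ÷ 18.015 g/mol = 0.1821 mol
mass O = 3.59 − (1.460 + 0.1835) = 1.946 g → mol O = 1.946 ÷ 15.999 = 0.1217 mol
Divide by the smallest (0.1216 mol): C 1.000, H 1.498, O 1.001
Multiplying each by 2 gives whole numbers: C 2.00, H 3.00, O 2.00

C2H3O2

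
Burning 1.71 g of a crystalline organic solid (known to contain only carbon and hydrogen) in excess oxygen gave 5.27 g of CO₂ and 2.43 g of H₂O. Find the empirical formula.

mol C = 5.27 g CO₂ ÷ 44.009 g/mol = 0.1197 mol
mol H = 2 × 2.43 g H₂O ÷ 18.015 g/mol = 0.2698 mol
Divide by the smallest (0.1197 mol): C 1.000, H 2.253
Multiplying each by 4 gives whole numbers: C 4.00, H 9.01

C4H9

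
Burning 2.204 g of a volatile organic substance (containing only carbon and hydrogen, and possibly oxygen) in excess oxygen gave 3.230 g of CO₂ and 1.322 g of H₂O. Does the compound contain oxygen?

yes

mol C = 3.230 g CO₂ ÷ 44.009 g/mol = 0.073394 mol
mol H = 2 × 1.322 g H₂O ÷ 18.015 g/mol = 0.14677 mol
C and H account for only 1.0295 g of the 2.204 g sample; the remaining 1.1745 g must be oxygen.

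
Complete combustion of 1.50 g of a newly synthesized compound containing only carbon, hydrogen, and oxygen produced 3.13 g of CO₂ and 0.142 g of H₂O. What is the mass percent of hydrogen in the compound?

1.1%

mol C = 3.13 g CO₂ ÷ 44.009 g/mol = 0.07112 mol
mol H = 2 × 0.142 g H₂O ÷ 18.015 g/mol = 0.01576 mol
mass O = 1.50 − (0.8542 + 0.01589) = 0.6299 g → mol O = 0.6299 ÷ 15.999 = 0.03937 mol
mass % H = 0.01589 g ÷ 1.50 g × 100%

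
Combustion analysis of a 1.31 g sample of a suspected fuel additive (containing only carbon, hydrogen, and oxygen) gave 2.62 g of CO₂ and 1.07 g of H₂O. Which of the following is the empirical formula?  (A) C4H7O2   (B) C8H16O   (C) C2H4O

mol C = 2.62 g CO₂ ÷ 44.009 g/mol = 0.05953 mol
mol H = 2 × 1.07 g H₂O ÷ 18.015 g/mol = 0.1188 mol
mass O = 1.31 − (0.7151 + 0.1197) = 0.4752 g → mol O = 0.4752 ÷ 15.999 = 0.02970 mol
Divide by the smallest (0.02970 mol): C 2.004, H 3.999, O 1.000

(C) C2H4O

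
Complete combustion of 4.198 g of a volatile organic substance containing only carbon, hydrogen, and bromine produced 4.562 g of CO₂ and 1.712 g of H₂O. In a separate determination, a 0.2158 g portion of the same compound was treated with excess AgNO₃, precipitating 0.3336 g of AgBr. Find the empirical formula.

C6H11Br2

mol C = 4.562 g CO₂ ÷ 44.009 g/mol = 0.10366 mol
mol H = 2 × 1.712 g H₂O ÷ 18.015 g/mol = 0.19006 mol
From the AgBr data: mol Br per gram of compound = (0.3336 ÷ 187.772) ÷ 0.2158 = 0.0082327 mol/g, so in the 4.198 g combustion sample mol Br = 0.034561 mol
Divide by the smallest (0.034561 mol): C 2.999, H 5.499, Br 1.000
Multiplying each by 2 gives whole numbers: C 6.00, H 11.00, Br 2.00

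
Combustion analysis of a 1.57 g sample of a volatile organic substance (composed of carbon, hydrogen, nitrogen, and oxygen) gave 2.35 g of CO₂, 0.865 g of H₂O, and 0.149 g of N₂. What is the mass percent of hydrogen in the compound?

6.2%

mol C = 2.35 g CO₂ ÷ 44.009 g/mol = 0.05340 mol
mol H = 2 × 0.865 g H₂O ÷ 18.015 g/mol = 0.09603 mol
mol N = 2 × 0.149 g N₂ ÷ 28.014 g/mol = 0.01064 mol
mass O = 1.57 − (0.6414 + 0.09680 + 0.1490) = 0.6828 g → mol O = 0.6828 ÷ 15.999 = 0.04268 mol
mass % H = 0.09680 g ÷ 1.57 g × 100%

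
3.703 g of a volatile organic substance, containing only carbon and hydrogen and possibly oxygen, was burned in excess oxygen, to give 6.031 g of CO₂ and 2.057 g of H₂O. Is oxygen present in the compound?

mol C = 6.031 g CO₂ ÷ 44.009 g/mol = 0.13704 mol
mol H = 2 × 2.057 g H₂O ÷ 18.015 g/mol = 0.22837 mol
C and H account for only 1.8762 g of the 3.703 g sample; the remaining 1.8268 g must be oxygen.

yes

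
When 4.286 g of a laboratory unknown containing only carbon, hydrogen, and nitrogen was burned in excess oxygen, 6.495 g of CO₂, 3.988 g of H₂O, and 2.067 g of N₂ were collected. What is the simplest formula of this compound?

mol C = 6.495 g CO₂ ÷ 44.009 g/mol = 0.14758 mol
mol H = 2 × 3.988 g H₂O ÷ 18.015 g/mol = 0.44274 mol
mol N = 2 × 2.067 g N₂ ÷ 28.014 g/mol = 0.14757 mol
Divide by the smallest (0.14757 mol): C 1.000, H 3.000, N 1.000

CH3N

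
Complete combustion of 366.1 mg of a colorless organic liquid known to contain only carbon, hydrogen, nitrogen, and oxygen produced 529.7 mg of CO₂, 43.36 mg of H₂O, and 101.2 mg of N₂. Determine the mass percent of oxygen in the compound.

mol C = 0.5297 g CO₂ ÷ 44.009 g/mol = 0.012036 mol
mol H = 2 × 0.04336 g H₂O ÷ 18.015 g/mol = 0.0048138 mol
mol N = 2 × 0.1012 g N₂ ÷ 28.014 g/mol = 0.0072250 mol
mass O = 0.3661 − (0.14457 + 0.0048523 + 0.10120) = 0.11548 g → mol O = 0.11548 ÷ 15.999 = 0.0072180 mol
mass % O = 0.11548 g ÷ 0.3661 g × 100%

31.54%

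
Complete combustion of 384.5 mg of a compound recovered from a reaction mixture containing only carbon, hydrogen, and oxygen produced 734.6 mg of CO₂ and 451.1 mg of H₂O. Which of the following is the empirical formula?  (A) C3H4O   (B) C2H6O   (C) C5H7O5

(B) C2H6O

mol C = 0.7346 g CO₂ ÷ 44.009 g/mol = 0.016692 mol
mol H = 2 × 0.4511 g H₂O ÷ 18.015 g/mol = 0.050080 mol
mass O = 0.3845 − (0.20049 + 0.050481) = 0.13353 g → mol O = 0.13353 ÷ 15.999 = 0.0083462 mol
Divide by the smallest (0.0083462 mol): C 2.000, H 6.000, O 1.000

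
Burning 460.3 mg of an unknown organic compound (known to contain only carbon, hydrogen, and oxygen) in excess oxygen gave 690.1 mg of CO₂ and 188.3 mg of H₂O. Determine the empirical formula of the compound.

C3H4O3

mol C = 0.6901 g CO₂ ÷ 44.009 g/mol = 0.015681 mol
mol H = 2 × 0.1883 g H₂O ÷ 18.015 g/mol = 0.020905 mol
mass O = 0.4603 − (0.18834 + 0.021072) = 0.25088 g → mol O = 0.25088 ÷ 15.999 = 0.015681 mol
Divide by the smallest (0.015681 mol): C 1.000, H 1.333, O 1.000
Multiplying each by 3 gives whole numbers: C 3.00, H 4.00, O 3.00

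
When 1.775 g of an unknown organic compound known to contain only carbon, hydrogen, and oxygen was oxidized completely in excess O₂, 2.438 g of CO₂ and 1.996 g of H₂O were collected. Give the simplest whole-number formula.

mol C = 2.438 g CO₂ ÷ 44.009 g/mol = 0.055398 mol
mol H = 2 × 1.996 g H₂O ÷ 18.015 g/mol = 0.22159 mol
mass O = 1.775 − (0.66538 + 0.22337) = 0.88625 g → mol O = 0.88625 ÷ 15.999 = 0.055394 mol
Divide by the smallest (0.055394 mol): C 1.000, H 4.000, O 1.000

CH4O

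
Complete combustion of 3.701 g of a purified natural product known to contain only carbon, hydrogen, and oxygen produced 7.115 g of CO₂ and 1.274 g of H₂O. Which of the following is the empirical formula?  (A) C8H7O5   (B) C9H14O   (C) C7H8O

mol C = 7.115 g CO₂ ÷ 44.009 g/mol = 0.16167 mol
mol H = 2 × 1.274 g H₂O ÷ 18.015 g/mol = 0.14144 mol
mass O = 3.701 − (1.9418 + 0.14257) = 1.6166 g → mol O = 1.6166 ÷ 15.999 = 0.10104 mol
Divide by the smallest (0.10104 mol): C 1.600, H 1.400, O 1.000
Multiplying each by 5 gives whole numbers: C 8.00, H 7.00, O 5.00

(A) C8H7O5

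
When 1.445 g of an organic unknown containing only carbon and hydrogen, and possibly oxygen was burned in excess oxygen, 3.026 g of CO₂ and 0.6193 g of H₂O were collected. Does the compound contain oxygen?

mol C = 3.026 g CO₂ ÷ 44.009 g/mol = 0.068759 mol
mol H = 2 × 0.6193 g H₂O ÷ 18.015 g/mol = 0.068754 mol
C and H account for only 0.89516 g of the 1.445 g sample; the remaining 0.54984 g must be oxygen.

yes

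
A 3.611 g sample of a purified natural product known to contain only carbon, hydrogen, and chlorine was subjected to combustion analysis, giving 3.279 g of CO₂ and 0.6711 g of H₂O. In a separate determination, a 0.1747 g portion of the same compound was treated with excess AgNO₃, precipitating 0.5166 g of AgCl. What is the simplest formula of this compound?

mol C = 3.279 g CO₂ ÷ 44.009 g/mol = 0.074507 mol
mol H = 2 × 0.6711 g H₂O ÷ 18.015 g/mol = 0.074505 mol
From the AgCl data: mol Cl per gram of compound = (0.5166 ÷ 143.318) ÷ 0.1747 = 0.020633 mol/g, so in the 3.611 g combustion sample mol Cl = 0.074505 mol
Divide by the smallest (0.074505 mol): C 1.000, H 1.000, Cl 1.000

CHCl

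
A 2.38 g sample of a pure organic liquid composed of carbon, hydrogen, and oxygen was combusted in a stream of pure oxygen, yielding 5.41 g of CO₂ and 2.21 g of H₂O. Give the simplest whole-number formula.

mol C = 5.41 g CO₂ ÷ 44.009 g/mol = 0.1229 mol
mol H = 2 × 2.21 g H₂O ÷ 18.015 g/mol = 0.2454 mol
mass O = 2.38 − (1.477 + 0.2473) = 0.6562 g → mol O = 0.6562 ÷ 15.999 = 0.04101 mol
Divide by the smallest (0.04101 mol): C 2.997, H 5.982, O 1.000

C3H6O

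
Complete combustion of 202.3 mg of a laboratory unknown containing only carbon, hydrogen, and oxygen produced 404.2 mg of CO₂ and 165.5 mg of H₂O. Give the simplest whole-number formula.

C2H4O

mol C = 0.4042 g CO₂ ÷ 44.009 g/mol = 0.0091845 mol
mol H = 2 × 0.1655 g H₂O ÷ 18.015 g/mol = 0.018374 mol
mass O = 0.2023 − (0.11031 + 0.018521) = 0.073465 g → mol O = 0.073465 ÷ 15.999 = 0.0045918 mol
Divide by the smallest (0.0045918 mol): C 2.000, H 4.001, O 1.000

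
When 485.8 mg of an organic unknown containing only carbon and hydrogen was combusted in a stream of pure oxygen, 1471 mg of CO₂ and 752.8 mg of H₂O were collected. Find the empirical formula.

C2H5

mol C = 1.471 g CO₂ ÷ 44.009 g/mol = 0.033425 mol
mol H = 2 × 0.7528 g H₂O ÷ 18.015 g/mol = 0.083575 mol
Divide by the smallest (0.033425 mol): C 1.000, H 2.500
Multiplying each by 2 gives whole numbers: C 2.00, H 5.00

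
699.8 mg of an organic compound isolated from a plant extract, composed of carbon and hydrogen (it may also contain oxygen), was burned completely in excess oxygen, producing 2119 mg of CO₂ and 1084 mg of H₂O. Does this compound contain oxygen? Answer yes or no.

no

mol C = 2.119 g CO₂ ÷ 44.009 g/mol = 0.048149 mol
mol H = 2 × 1.084 g H₂O ÷ 18.015 g/mol = 0.12034 mol
C and H together account for 0.69963 g — essentially the entire 0.6998 g sample — so the compound contains no oxygen.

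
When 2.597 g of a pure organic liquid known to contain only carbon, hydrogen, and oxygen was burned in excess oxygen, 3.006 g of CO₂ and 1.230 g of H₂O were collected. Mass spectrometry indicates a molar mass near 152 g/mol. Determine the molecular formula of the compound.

C4H8O6

mol C = 3.006 g CO₂ ÷ 44.009 g/mol = 0.068304 mol
mol H = 2 × 1.230 g H₂O ÷ 18.015 g/mol = 0.13655 mol
mass O = 2.597 − (0.82040 + 0.13765) = 1.6390 g → mol O = 1.6390 ÷ 15.999 = 0.10244 mol
Divide by the smallest (0.068304 mol): C 1.000, H 1.999, O 1.500
Multiplying each by 2 gives whole numbers: C 2.00, H 4.00, O 3.00
Empirical formula: C2H4O3
Empirical-formula mass = 76.05 g/mol; 152 ÷ 76.05 ≈ 2, so the molecular formula is C4H8O6.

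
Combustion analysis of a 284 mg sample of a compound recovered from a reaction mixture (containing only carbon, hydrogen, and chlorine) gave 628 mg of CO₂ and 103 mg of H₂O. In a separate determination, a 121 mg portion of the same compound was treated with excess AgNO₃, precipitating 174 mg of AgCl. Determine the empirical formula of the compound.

C5H4Cl

mol C = 0.628 g CO₂ ÷ 44.009 g/mol = 0.01427 mol
mol H = 2 × 0.103 g H₂O ÷ 18.015 g/mol = 0.01143 mol
From the AgCl data: mol Cl per gram of compound = (0.174 ÷ 143.318) ÷ 0.121 = 0.01003 mol/g, so in the 0.284 g combustion sample mol Cl = 0.002850 mol
Divide by the smallest (0.002850 mol): C 5.008, H 4.013, Cl 1.000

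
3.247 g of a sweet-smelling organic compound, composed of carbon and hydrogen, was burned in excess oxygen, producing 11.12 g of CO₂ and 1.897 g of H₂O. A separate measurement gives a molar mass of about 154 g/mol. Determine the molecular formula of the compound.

C12H10

mol C = 11.12 g CO₂ ÷ 44.009 g/mol = 0.25268 mol
mol H = 2 × 1.897 g H₂O ÷ 18.015 g/mol = 0.21060 mol
Divide by the smallest (0.21060 mol): C 1.200, H 1.000
Multiplying each by 5 gives whole numbers: C 6.00, H 5.00
Empirical formula: C6H5
Empirical-formula mass = 77.11 g/mol; 154 ÷ 77.11 ≈ 2, so the molecular formula is C12H10.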